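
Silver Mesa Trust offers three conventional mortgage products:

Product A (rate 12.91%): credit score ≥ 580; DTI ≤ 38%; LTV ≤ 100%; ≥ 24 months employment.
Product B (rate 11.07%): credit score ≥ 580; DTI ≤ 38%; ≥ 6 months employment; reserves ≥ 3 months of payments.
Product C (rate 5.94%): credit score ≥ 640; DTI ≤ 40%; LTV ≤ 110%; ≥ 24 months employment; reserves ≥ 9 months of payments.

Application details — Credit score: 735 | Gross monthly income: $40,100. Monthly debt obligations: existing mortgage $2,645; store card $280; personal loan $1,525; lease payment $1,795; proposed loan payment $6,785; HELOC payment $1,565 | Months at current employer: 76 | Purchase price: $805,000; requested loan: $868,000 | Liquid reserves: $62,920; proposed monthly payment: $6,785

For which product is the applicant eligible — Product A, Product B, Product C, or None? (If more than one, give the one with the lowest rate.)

Total debts = (2,645 + 280 + 1,525 + 1,795 + 6,785 + 1,565) = 14,595; DTI = 14,595/40,100 = 36.4%.
LTV = 868,000/805,000 = 107.8%.
Reserves = 62,920/6,785 = 9.3 months.
Product A: score 735 ≥ 580; DTI 36.4% ≤ 38%; LTV 107.8% > 100%; employment 76 ≥ 24 mo → does not qualify.
Product B: score 735 ≥ 580; DTI 36.4% ≤ 38%; employment 76 ≥ 6 mo; reserves 9.3 ≥ 3 mo → qualifies.
Product C: score 735 ≥ 640; DTI 36.4% ≤ 40%; LTV 107.8% ≤ 110%; employment 76 ≥ 24 mo; reserves 9.3 ≥ 9 mo → qualifies.
Qualifying: Product B, Product C. Lowest rate is 5.94% → Product C.

Product C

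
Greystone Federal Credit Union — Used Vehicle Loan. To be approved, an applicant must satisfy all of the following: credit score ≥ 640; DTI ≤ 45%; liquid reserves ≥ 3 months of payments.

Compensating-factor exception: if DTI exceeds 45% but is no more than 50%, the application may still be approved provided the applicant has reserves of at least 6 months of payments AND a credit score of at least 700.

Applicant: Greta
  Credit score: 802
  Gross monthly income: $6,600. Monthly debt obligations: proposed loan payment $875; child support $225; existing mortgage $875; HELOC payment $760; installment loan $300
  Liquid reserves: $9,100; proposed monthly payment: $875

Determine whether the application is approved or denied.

Credit score 802 ≥ 640 (meets base)
Total debts = (875 + 225 + 875 + 760 + 300) = 3,035. DTI: 3,035 ÷ 6,600 = 46%, over the 45% base limit.
Reserves = 9,100/875 = 10.4 months ≥ 3
46% falls in the override range (45%–50%), so the compensating-factor test applies.
Override check — reserves: 10.4 mo (ok); score: 802 (ok).
Both compensating conditions met → exception applies.

Approved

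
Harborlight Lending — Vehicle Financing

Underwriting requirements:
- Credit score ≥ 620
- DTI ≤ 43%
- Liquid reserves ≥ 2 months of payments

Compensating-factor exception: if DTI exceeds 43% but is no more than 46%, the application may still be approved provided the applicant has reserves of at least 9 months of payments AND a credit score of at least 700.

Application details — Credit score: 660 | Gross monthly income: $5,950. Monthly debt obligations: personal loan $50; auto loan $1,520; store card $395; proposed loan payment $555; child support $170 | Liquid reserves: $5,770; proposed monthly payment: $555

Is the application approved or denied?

Credit score 660 ≥ 620 (meets base)
Total debts = (50 + 1,520 + 395 + 555 + 170) = 2,690. DTI: 2,690 ÷ 5,950 = 45.2%, over the 43% base limit.
Liquid reserves cover 5,770/555 = 10.4 months — ≥ 2 required
45.2% falls in the override range (43%–46%), so the compensating-factor test applies.
Override check — reserves: 10.4 mo (ok); score: 660 (below 700).
Compensating-factor requirement not fully met.

Denied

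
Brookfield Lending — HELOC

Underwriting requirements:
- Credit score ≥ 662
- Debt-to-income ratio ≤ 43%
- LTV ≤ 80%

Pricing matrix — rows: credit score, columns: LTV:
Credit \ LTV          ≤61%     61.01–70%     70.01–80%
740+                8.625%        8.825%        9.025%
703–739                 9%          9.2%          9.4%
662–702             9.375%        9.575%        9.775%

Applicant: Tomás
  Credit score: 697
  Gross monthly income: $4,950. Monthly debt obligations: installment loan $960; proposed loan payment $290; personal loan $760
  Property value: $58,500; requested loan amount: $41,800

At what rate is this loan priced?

9.775%

Credit score 697 ≥ 662; Total monthly debts = (960 + 290 + 760) = 2,010. DTI: 2,010 ÷ 4,950 = 40.6%, within the 43% cap
LTV = 41,800/58,500 = 71.5% ≤ 80%
Score 697 is in the 662–702 band; LTV 71.5% is in the 70.01–80% band → 9.775%.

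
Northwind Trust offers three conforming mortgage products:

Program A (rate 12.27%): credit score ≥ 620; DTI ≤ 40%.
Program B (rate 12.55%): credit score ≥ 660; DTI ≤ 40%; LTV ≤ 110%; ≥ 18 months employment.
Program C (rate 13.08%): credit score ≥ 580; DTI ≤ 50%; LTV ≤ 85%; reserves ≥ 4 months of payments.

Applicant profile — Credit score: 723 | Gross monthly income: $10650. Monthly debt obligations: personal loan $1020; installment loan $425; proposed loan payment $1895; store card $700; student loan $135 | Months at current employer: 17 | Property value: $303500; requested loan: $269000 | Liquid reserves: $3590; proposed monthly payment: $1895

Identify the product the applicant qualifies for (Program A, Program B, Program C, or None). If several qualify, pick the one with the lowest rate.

Program A

Total debts = (1,020 + 425 + 1,895 + 700 + 135) = 4,175; DTI = 4,175/10,650 = 39.2%.
LTV = 269,000/303,500 = 88.6%.
Reserves = 3,590/1,895 = 1.9 months.
Program A: score 723 ≥ 620; DTI 39.2% ≤ 40% → qualifies.
Program B: score 723 ≥ 660; DTI 39.2% ≤ 40%; LTV 88.6% ≤ 110%; employment 17 < 18 mo → does not qualify.
Program C: score 723 ≥ 580; DTI 39.2% ≤ 50%; LTV 88.6% > 85%; reserves 1.9 < 4 mo → does not qualify.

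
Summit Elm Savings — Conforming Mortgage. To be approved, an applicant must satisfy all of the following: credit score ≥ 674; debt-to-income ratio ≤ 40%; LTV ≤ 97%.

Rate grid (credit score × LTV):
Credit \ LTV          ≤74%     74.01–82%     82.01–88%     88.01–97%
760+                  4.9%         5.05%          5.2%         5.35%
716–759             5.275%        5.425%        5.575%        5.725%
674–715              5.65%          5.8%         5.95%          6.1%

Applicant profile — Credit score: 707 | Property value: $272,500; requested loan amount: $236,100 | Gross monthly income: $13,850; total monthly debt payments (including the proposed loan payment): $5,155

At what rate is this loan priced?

Credit score 707 ≥ 674; DTI: 5,155 ÷ 13,850 = 37.2%, within the 40% cap
Loan-to-value = 236,100/272,500 = 86.6% — pass (97% max)
Row: 707 falls in 674–715. Column: 86.6% falls in 82.01–88%. Rate = 5.95%.

5.95%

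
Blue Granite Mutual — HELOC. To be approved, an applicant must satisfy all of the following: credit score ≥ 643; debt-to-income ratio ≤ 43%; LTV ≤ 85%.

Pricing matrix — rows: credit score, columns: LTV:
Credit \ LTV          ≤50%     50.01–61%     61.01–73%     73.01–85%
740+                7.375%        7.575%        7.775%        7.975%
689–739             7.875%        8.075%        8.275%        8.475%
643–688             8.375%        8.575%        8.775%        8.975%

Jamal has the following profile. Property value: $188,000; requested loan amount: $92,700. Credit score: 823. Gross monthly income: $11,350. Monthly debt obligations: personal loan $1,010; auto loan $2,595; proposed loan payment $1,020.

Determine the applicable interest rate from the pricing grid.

Credit score 823 ≥ 643; Total monthly debts = (1,010 + 2,595 + 1,020) = 4,625. DTI: 4,625 ÷ 11,350 = 40.7%, within the 43% cap
Loan-to-value = 92,700/188,000 = 49.3% — pass (85% max)
Credit 823 → row 740+; LTV 49.3% → column ≤50%. Grid cell → 7.375%.

7.375%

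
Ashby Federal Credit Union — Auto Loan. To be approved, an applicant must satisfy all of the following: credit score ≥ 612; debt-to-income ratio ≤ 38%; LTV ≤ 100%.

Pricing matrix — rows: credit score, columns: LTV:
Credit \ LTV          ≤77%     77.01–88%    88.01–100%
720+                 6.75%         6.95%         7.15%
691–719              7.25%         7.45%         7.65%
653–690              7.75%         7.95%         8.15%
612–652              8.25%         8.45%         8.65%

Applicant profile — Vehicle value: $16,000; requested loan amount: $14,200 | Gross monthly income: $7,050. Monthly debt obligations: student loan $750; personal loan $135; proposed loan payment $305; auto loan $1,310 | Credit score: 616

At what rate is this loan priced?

Credit score 616 ≥ 612; Total monthly debts = (750 + 135 + 305 + 1,310) = 2,500. Debt-to-income = 2,500/7,050 = 35.5% — meets 38% limit
LTV: 14,200 ÷ 16,000 = 88.8%, within 100% cap
Credit 616 → row 612–652; LTV 88.8% → column 88.01–100%. Grid cell → 8.65%.

8.65%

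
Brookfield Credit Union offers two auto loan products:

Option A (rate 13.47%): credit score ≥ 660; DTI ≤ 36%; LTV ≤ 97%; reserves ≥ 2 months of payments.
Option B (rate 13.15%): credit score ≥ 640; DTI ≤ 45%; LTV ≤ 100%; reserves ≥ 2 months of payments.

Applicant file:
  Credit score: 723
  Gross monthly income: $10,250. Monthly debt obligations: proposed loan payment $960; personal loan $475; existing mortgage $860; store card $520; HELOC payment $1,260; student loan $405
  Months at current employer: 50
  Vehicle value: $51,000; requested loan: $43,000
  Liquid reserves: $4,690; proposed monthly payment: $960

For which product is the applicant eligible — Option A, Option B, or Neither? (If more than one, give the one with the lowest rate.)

Option B

Total debts = (960 + 475 + 860 + 520 + 1,260 + 405) = 4,480; DTI = 4,480/10,250 = 43.7%.
LTV = 43,000/51,000 = 84.3%.
Reserves = 4,690/960 = 4.9 months.
Option A: score 723 ≥ 660; DTI 43.7% > 36%; LTV 84.3% ≤ 97%; reserves 4.9 ≥ 2 mo → does not qualify.
Option B: score 723 ≥ 640; DTI 43.7% ≤ 45%; LTV 84.3% ≤ 100%; reserves 4.9 ≥ 2 mo → qualifies.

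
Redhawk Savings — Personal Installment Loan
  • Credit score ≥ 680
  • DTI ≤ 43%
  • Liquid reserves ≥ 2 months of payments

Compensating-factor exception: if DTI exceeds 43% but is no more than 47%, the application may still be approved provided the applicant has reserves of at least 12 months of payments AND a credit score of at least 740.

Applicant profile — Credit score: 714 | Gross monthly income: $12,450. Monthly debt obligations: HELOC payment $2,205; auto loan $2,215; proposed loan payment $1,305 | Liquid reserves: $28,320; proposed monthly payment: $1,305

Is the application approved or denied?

Credit score 714 ≥ 680 (meets base)
Total debts = (2,205 + 2,215 + 1,305) = 5,725. DTI = 5,725/12,450 = 46% > 43% — standard DTI limit exceeded.
Reserves: 28,320 ÷ 1,305 = 21.7 months (meets 2-month minimum)
46% falls in the override range (43%–47%), so the compensating-factor test applies.
Override check — reserves: 21.7 mo (ok); score: 714 (below 740).
Compensating-factor requirement not fully met.

Denied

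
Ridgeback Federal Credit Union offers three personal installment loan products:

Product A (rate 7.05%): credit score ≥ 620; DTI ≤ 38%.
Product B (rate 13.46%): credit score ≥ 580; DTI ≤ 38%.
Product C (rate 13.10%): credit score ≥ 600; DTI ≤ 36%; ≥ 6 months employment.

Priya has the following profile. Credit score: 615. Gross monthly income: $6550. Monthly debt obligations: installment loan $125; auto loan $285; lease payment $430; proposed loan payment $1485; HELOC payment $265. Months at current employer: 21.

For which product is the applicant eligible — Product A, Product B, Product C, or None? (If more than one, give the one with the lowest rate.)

Total debts = (125 + 285 + 430 + 1,485 + 265) = 2,590; DTI = 2,590/6,550 = 39.5%.
Product A: score 615 < 620; DTI 39.5% > 38% → does not qualify.
Product B: score 615 ≥ 580; DTI 39.5% > 38% → does not qualify.
Product C: score 615 ≥ 600; DTI 39.5% > 36%; employment 21 ≥ 6 mo → does not qualify.

None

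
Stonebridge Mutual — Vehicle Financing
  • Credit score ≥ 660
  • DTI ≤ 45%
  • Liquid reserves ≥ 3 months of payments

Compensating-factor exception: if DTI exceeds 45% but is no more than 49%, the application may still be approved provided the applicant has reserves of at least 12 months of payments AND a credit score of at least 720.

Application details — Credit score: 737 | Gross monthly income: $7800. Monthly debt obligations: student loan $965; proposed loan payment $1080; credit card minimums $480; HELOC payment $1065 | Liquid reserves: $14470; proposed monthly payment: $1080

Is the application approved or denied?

Approved

Credit score 737 ≥ 660 (meets base)
Total debts = (965 + 1,080 + 480 + 1,065) = 3,590. DTI: 3,590 ÷ 7,800 = 46%, over the 45% base limit.
Reserves: 14,470 ÷ 1,080 = 13.4 months (meets 3-month minimum)
DTI 46% is within the 45%–49% exception band; checking compensating factors.
Override check — reserves: 13.4 mo (ok); score: 737 (ok).
Both override conditions satisfied; DTI exception granted.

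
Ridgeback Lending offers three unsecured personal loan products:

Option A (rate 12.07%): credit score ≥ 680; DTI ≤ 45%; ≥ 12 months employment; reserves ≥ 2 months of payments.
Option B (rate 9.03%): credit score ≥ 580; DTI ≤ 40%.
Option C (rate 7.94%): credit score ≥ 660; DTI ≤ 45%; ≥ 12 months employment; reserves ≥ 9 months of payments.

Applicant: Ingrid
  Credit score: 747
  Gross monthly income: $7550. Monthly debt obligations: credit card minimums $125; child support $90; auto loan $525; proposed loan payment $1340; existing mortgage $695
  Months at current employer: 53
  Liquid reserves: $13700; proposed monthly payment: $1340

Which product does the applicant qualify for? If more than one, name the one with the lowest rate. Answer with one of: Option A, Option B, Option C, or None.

Total debts = (125 + 90 + 525 + 1,340 + 695) = 2,775; DTI = 2,775/7,550 = 36.8%.
Reserves = 13,700/1,340 = 10.2 months.
Option A: score 747 ≥ 680; DTI 36.8% ≤ 45%; employment 53 ≥ 12 mo; reserves 10.2 ≥ 2 mo → qualifies.
Option B: score 747 ≥ 580; DTI 36.8% ≤ 40% → qualifies.
Option C: score 747 ≥ 660; DTI 36.8% ≤ 45%; employment 53 ≥ 12 mo; reserves 10.2 ≥ 9 mo → qualifies.
Qualifying: Option A, Option B, Option C. Lowest rate is 7.94% → Option C.

Option C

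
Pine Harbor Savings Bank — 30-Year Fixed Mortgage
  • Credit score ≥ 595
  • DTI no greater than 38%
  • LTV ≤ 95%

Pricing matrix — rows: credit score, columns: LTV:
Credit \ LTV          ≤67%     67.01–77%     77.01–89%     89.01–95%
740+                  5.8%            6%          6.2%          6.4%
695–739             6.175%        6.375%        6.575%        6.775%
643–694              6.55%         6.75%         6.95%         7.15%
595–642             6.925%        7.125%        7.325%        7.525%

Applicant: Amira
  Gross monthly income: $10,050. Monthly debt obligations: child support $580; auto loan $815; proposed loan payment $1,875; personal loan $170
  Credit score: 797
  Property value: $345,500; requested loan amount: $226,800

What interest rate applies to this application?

Credit score 797 ≥ 595; Total monthly debts = (580 + 815 + 1,875 + 170) = 3,440. Debt-to-income = 3,440/10,050 = 34.2% — meets 38% limit
Loan-to-value = 226,800/345,500 = 65.6% — pass (95% max)
Score 797 is in the 740+ band; LTV 65.6% is in the ≤67% band → 5.8%.

5.8%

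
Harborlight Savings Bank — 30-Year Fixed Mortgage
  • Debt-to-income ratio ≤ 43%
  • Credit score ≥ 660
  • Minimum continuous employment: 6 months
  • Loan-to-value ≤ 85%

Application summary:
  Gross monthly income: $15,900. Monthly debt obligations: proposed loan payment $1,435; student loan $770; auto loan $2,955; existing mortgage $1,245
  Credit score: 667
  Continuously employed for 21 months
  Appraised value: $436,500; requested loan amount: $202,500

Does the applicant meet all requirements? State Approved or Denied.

Total monthly debts = (1,435 + 770 + 2,955 + 1,245) = 6,405. DTI: 6,405 ÷ 15,900 = 40.3%, within the 43% cap
Credit score 667 ≥ 660 (meets)
Employment 21 ≥ 6 months
LTV = 202,500/436,500 = 46.4% ≤ 85%
All criteria satisfied.

Approved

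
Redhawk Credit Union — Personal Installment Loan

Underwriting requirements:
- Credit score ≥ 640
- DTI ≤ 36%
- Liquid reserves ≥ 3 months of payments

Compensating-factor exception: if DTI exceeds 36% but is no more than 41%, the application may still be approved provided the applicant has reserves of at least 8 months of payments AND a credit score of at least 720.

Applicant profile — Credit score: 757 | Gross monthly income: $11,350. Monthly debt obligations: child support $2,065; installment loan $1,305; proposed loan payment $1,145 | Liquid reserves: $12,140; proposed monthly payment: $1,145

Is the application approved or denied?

Approved

Credit score 757 ≥ 640 (meets base)
Total debts = (2,065 + 1,305 + 1,145) = 4,515. DTI: 4,515 ÷ 11,350 = 39.8%, over the 36% base limit.
Liquid reserves cover 12,140/1,145 = 10.6 months — ≥ 3 required
DTI 39.8% is within the 36%–41% exception band; checking compensating factors.
Override check — reserves: 10.6 mo (ok); score: 757 (ok).
Both override conditions satisfied; DTI exception granted.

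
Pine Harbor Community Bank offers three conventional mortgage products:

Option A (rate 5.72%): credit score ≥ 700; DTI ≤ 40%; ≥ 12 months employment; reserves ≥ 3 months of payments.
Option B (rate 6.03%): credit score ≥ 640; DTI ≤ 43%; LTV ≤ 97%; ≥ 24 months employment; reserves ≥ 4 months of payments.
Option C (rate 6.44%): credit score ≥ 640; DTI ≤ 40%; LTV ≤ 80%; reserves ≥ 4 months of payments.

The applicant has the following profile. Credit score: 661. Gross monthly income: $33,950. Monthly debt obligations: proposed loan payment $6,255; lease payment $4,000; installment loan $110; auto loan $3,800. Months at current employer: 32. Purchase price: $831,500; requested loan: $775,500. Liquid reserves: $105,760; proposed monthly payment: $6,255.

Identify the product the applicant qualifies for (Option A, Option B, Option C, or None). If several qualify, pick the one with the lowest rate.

Total debts = (6,255 + 4,000 + 110 + 3,800) = 14,165; DTI = 14,165/33,950 = 41.7%.
LTV = 775,500/831,500 = 93.3%.
Reserves = 105,760/6,255 = 16.9 months.
Option A: score 661 < 700; DTI 41.7% > 40%; employment 32 ≥ 12 mo; reserves 16.9 ≥ 3 mo → does not qualify.
Option B: score 661 ≥ 640; DTI 41.7% ≤ 43%; LTV 93.3% ≤ 97%; employment 32 ≥ 24 mo; reserves 16.9 ≥ 4 mo → qualifies.
Option C: score 661 ≥ 640; DTI 41.7% > 40%; LTV 93.3% > 80%; reserves 16.9 ≥ 4 mo → does not qualify.

Option B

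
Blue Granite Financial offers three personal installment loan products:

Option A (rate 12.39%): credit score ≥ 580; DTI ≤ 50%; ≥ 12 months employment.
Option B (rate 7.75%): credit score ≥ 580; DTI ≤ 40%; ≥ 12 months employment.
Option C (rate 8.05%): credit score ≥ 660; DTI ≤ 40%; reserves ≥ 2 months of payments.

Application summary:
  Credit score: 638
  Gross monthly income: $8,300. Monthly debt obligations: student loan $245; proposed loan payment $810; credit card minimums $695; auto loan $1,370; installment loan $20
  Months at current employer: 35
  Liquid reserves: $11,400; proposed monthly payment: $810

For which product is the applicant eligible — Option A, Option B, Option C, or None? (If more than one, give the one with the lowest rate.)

Option B

Total debts = (245 + 810 + 695 + 1,370 + 20) = 3,140; DTI = 3,140/8,300 = 37.8%.
Reserves = 11,400/810 = 14.1 months.
Option A: score 638 ≥ 580; DTI 37.8% ≤ 50%; employment 35 ≥ 12 mo → qualifies.
Option B: score 638 ≥ 580; DTI 37.8% ≤ 40%; employment 35 ≥ 12 mo → qualifies.
Option C: score 638 < 660; DTI 37.8% ≤ 40%; reserves 14.1 ≥ 2 mo → does not qualify.
Qualifying: Option A, Option B. Lowest rate is 7.75% → Option B.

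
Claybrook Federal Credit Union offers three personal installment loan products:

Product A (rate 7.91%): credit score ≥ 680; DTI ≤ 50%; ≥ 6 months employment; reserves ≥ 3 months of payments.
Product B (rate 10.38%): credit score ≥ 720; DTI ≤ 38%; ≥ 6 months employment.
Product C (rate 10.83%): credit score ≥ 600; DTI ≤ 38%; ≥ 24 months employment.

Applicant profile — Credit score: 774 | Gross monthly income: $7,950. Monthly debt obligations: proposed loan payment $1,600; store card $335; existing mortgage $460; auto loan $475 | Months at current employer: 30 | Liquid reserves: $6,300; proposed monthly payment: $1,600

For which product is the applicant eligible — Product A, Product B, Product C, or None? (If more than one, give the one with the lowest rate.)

Product A

Total debts = (1,600 + 335 + 460 + 475) = 2,870; DTI = 2,870/7,950 = 36.1%.
Reserves = 6,300/1,600 = 3.9 months.
Product A: score 774 ≥ 680; DTI 36.1% ≤ 50%; employment 30 ≥ 6 mo; reserves 3.9 ≥ 3 mo → qualifies.
Product B: score 774 ≥ 720; DTI 36.1% ≤ 38%; employment 30 ≥ 6 mo → qualifies.
Product C: score 774 ≥ 600; DTI 36.1% ≤ 38%; employment 30 ≥ 24 mo → qualifies.
Qualifying: Product A, Product B, Product C. Lowest rate is 7.91% → Product A.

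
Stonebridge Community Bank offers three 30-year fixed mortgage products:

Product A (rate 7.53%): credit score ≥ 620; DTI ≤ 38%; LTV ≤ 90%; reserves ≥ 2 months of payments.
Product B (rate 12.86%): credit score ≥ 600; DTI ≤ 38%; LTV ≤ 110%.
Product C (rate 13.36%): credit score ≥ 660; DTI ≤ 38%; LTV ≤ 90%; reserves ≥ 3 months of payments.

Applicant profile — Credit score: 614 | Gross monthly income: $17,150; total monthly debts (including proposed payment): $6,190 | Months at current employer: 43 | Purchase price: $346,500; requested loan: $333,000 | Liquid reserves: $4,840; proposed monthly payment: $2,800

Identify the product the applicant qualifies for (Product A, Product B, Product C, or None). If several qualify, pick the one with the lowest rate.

DTI = 6,190/17,150 = 36.1%.
LTV = 333,000/346,500 = 96.1%.
Reserves = 4,840/2,800 = 1.7 months.
Product A: score 614 < 620; DTI 36.1% ≤ 38%; LTV 96.1% > 90%; reserves 1.7 < 2 mo → does not qualify.
Product B: score 614 ≥ 600; DTI 36.1% ≤ 38%; LTV 96.1% ≤ 110% → qualifies.
Product C: score 614 < 660; DTI 36.1% ≤ 38%; LTV 96.1% > 90%; reserves 1.7 < 3 mo → does not qualify.

Product B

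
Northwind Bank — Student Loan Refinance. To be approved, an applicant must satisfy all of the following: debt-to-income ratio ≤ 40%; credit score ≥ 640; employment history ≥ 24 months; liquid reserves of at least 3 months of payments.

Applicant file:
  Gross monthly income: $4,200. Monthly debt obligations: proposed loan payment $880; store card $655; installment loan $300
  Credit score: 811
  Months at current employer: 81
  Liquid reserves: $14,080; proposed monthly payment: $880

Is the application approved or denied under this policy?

Total monthly debts = (880 + 655 + 300) = 1,835. Debt-to-income = 1,835/4,200 = 43.7% — over 40% limit
Credit score 811 ≥ 640 (meets)
Employment 81 ≥ 24 months
Reserves: 14,080 ÷ 880 = 16.0 months (meets 3-month minimum)
Fails on DTI.

Denied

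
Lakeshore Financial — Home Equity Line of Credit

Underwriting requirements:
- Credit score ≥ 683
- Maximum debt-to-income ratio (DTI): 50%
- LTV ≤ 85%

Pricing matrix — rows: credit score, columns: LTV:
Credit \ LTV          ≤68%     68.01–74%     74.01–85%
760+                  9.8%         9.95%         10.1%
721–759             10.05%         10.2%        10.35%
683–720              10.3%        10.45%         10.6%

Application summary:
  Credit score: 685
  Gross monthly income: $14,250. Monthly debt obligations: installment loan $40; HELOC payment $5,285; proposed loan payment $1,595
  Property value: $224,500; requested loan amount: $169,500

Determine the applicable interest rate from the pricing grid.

Credit score 685 ≥ 683; Total monthly debts = (40 + 5,285 + 1,595) = 6,920. Debt-to-income = 6,920/14,250 = 48.6% — meets 50% limit
Loan-to-value = 169,500/224,500 = 75.5% — pass (85% max)
Score 685 is in the 683–720 band; LTV 75.5% is in the 74.01–85% band → 10.6%.

10.6%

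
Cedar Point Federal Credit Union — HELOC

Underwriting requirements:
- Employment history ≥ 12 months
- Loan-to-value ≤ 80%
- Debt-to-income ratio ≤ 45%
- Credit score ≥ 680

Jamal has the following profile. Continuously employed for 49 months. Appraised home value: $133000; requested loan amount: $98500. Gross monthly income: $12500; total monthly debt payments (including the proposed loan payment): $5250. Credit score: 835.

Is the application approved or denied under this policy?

Employment 49 ≥ 12 months
LTV = 98,500/133,000 = 74.1% ≤ 80%
Debt-to-income = 5,250/12,500 = 42% — meets 45% limit
Credit score 835 ≥ 680 (meets)
All criteria satisfied.

Approved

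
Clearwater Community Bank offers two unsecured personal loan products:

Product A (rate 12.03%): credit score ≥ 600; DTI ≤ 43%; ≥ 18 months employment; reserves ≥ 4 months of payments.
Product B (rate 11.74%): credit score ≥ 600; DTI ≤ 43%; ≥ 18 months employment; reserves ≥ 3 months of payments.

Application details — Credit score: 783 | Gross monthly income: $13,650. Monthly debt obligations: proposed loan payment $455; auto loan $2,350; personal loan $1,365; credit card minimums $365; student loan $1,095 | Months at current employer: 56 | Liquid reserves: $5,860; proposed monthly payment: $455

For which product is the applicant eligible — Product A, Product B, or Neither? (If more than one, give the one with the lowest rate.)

Total debts = (455 + 2,350 + 1,365 + 365 + 1,095) = 5,630; DTI = 5,630/13,650 = 41.2%.
Reserves = 5,860/455 = 12.9 months.
Product A: score 783 ≥ 600; DTI 41.2% ≤ 43%; employment 56 ≥ 18 mo; reserves 12.9 ≥ 4 mo → qualifies.
Product B: score 783 ≥ 600; DTI 41.2% ≤ 43%; employment 56 ≥ 18 mo; reserves 12.9 ≥ 3 mo → qualifies.
Qualifying: Product A, Product B. Lowest rate is 11.74% → Product B.

Product B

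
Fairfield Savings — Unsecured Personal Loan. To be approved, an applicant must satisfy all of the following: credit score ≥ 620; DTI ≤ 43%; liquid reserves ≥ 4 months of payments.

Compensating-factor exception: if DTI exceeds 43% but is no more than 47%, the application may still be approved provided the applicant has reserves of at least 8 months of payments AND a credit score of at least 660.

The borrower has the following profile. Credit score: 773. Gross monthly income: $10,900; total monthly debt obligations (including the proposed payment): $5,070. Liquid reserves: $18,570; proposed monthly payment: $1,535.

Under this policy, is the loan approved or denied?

Credit score 773 ≥ 620 (meets base)
DTI: 5,070 ÷ 10,900 = 46.5%, over the 43% base limit.
Reserves = 18,570/1,535 = 12.1 months ≥ 4
DTI 46.5% is within the 43%–47% exception band; checking compensating factors.
Reserves 12.1 ≥ 8 months; credit score 773 ≥ 660.
Both override conditions satisfied; DTI exception granted.

Approved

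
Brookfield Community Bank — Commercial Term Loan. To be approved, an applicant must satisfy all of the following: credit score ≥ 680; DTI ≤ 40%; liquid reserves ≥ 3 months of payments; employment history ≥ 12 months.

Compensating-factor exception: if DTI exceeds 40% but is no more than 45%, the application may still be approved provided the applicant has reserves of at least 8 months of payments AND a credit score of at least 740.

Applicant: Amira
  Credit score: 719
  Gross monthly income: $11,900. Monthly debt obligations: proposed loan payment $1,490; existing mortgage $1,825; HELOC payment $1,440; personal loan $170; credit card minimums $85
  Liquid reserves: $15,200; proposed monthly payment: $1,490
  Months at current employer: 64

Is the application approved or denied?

Credit score 719 ≥ 680 (meets base)
Total debts = (1,490 + 1,825 + 1,440 + 170 + 85) = 5,010. DTI = 5,010/11,900 = 42.1% > 40% — standard DTI limit exceeded.
Liquid reserves cover 15,200/1,490 = 10.2 months — ≥ 3 required
Employment 64 ≥ 12 months
42.1% falls in the override range (40%–45%), so the compensating-factor test applies.
Reserves 10.2 ≥ 8 months; credit score 719 < 740.
Override conditions not both satisfied; exception does not apply.

Denied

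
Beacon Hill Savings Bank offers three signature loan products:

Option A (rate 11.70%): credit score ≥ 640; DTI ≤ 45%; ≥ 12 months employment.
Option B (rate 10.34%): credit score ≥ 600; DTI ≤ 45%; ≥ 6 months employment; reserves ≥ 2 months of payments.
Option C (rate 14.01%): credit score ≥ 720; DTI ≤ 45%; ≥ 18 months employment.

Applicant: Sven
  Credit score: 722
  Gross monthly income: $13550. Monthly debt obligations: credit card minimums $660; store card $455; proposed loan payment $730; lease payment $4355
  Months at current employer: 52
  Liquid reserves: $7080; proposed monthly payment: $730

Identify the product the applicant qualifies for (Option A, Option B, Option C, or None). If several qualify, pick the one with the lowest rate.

None

Total debts = (660 + 455 + 730 + 4,355) = 6,200; DTI = 6,200/13,550 = 45.8%.
Reserves = 7,080/730 = 9.7 months.
Option A: score 722 ≥ 640; DTI 45.8% > 45%; employment 52 ≥ 12 mo → does not qualify.
Option B: score 722 ≥ 600; DTI 45.8% > 45%; employment 52 ≥ 6 mo; reserves 9.7 ≥ 2 mo → does not qualify.
Option C: score 722 ≥ 720; DTI 45.8% > 45%; employment 52 ≥ 18 mo → does not qualify.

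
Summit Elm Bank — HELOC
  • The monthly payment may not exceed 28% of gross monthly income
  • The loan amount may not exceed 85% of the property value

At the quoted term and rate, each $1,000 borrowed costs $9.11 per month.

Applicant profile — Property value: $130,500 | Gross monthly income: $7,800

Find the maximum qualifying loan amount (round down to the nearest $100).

$110,900

Payment cap: 28% × $7,800 = $2,184/month.
At $9.11 per $1,000, that supports 2,184/9.11 × 1,000 ≈ $239,736 → $239,700.
LTV cap: 85% × $130,500 = $110,925 → $110,900.
Binding constraint: loan-to-value.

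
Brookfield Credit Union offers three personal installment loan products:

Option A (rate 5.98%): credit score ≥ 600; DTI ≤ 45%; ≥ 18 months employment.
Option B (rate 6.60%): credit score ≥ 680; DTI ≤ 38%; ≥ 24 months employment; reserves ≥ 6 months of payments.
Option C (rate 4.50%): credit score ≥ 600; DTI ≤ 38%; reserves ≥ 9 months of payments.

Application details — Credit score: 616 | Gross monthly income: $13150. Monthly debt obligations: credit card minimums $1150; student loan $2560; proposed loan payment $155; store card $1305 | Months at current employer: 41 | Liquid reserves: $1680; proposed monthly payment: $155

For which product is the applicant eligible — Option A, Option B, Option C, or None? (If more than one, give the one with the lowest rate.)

Option A

Total debts = (1,150 + 2,560 + 155 + 1,305) = 5,170; DTI = 5,170/13,150 = 39.3%.
Reserves = 1,680/155 = 10.8 months.
Option A: score 616 ≥ 600; DTI 39.3% ≤ 45%; employment 41 ≥ 18 mo → qualifies.
Option B: score 616 < 680; DTI 39.3% > 38%; employment 41 ≥ 24 mo; reserves 10.8 ≥ 6 mo → does not qualify.
Option C: score 616 ≥ 600; DTI 39.3% > 38%; reserves 10.8 ≥ 9 mo → does not qualify.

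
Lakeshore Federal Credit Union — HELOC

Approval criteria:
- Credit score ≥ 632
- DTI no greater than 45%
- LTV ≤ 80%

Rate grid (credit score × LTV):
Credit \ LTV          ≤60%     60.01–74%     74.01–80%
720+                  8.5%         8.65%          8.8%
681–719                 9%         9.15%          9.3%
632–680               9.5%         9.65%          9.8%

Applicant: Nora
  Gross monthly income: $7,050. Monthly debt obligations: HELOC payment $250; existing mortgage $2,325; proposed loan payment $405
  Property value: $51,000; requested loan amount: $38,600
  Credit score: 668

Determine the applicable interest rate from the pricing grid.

Credit score 668 ≥ 632; Total monthly debts = (250 + 2,325 + 405) = 2,980. Debt-to-income = 2,980/7,050 = 42.3% — meets 45% limit
Loan-to-value = 38,600/51,000 = 75.7% — pass (80% max)
Score 668 is in the 632–680 band; LTV 75.7% is in the 74.01–80% band → 9.8%.

9.8%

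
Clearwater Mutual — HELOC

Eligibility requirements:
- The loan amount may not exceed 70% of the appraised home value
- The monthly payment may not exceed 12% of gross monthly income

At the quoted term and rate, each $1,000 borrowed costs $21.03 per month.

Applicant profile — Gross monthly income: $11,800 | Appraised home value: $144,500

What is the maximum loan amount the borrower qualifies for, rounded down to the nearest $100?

Payment cap: 12% × $11,800 = $1,416/month.
At $21.03 per $1,000, that supports 1,416/21.03 × 1,000 ≈ $67,332 → $67,300.
LTV cap: 70% × $144,500 = $101,150 → $101,100.
Binding constraint: payment-to-income.

$67,300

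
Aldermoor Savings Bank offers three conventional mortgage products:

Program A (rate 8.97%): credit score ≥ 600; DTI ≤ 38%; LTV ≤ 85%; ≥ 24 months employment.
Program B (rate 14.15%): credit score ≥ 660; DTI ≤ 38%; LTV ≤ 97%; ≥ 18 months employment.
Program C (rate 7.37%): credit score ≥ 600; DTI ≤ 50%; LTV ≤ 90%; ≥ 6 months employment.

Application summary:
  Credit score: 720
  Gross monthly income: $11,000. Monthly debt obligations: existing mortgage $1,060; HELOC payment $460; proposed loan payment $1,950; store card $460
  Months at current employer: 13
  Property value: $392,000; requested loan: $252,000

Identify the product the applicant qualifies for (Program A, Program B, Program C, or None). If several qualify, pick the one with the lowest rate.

Total debts = (1,060 + 460 + 1,950 + 460) = 3,930; DTI = 3,930/11,000 = 35.7%.
LTV = 252,000/392,000 = 64.3%.
Program A: score 720 ≥ 600; DTI 35.7% ≤ 38%; LTV 64.3% ≤ 85%; employment 13 < 24 mo → does not qualify.
Program B: score 720 ≥ 660; DTI 35.7% ≤ 38%; LTV 64.3% ≤ 97%; employment 13 < 18 mo → does not qualify.
Program C: score 720 ≥ 600; DTI 35.7% ≤ 50%; LTV 64.3% ≤ 90%; employment 13 ≥ 6 mo → qualifies.

Program C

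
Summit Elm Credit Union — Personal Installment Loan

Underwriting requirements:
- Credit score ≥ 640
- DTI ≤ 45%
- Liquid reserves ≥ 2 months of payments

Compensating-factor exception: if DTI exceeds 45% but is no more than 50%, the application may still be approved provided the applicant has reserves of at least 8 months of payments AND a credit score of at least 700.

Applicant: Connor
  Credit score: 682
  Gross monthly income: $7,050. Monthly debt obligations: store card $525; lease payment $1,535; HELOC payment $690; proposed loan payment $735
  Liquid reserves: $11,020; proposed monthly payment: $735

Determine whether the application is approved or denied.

Credit score 682 ≥ 640 (meets base)
Total debts = (525 + 1,535 + 690 + 735) = 3,485. DTI: 3,485 ÷ 7,050 = 49.4%, over the 45% base limit.
Reserves: 11,020 ÷ 735 = 15.0 months (meets 2-month minimum)
49.4% falls in the override range (45%–50%), so the compensating-factor test applies.
Reserves 15.0 ≥ 8 months; credit score 682 < 700.
Override conditions not both satisfied; exception does not apply.

Denied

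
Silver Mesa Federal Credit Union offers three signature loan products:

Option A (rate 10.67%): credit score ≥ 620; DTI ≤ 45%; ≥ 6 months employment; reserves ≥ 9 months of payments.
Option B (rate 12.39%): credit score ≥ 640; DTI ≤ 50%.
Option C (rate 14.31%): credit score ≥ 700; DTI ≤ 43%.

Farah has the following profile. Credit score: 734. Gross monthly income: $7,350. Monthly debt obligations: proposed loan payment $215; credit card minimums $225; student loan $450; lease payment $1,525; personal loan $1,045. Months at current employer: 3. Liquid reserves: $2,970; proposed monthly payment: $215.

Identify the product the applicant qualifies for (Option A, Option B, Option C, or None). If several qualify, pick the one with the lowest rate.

Option B

Total debts = (215 + 225 + 450 + 1,525 + 1,045) = 3,460; DTI = 3,460/7,350 = 47.1%.
Reserves = 2,970/215 = 13.8 months.
Option A: score 734 ≥ 620; DTI 47.1% > 45%; employment 3 < 6 mo; reserves 13.8 ≥ 9 mo → does not qualify.
Option B: score 734 ≥ 640; DTI 47.1% ≤ 50% → qualifies.
Option C: score 734 ≥ 700; DTI 47.1% > 43% → does not qualify.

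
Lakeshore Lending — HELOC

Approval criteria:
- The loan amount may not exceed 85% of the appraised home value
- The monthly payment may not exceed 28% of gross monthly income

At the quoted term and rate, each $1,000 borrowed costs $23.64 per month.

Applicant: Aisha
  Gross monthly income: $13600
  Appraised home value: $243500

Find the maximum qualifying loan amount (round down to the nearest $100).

$161,000

Payment cap: 28% × $13,600 = $3,808/month.
At $23.64 per $1,000, that supports 3,808/23.64 × 1,000 ≈ $161,082 → $161,000.
LTV cap: 85% × $243,500 = $206,975 → $206,900.
Binding constraint: payment-to-income.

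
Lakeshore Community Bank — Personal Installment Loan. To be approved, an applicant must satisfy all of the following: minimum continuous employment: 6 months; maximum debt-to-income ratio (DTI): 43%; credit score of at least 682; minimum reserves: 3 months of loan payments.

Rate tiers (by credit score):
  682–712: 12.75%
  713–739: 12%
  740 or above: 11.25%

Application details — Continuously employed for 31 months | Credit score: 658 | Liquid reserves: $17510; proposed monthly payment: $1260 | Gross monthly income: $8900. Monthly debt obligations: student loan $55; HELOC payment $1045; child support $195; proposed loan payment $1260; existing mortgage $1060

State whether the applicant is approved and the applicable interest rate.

Credit score 658 < 682 (below minimum)
Employment 31 ≥ 6 months
Total monthly debts = (55 + 1,045 + 195 + 1,260 + 1,060) = 3,615. DTI = 3,615/8,900 = 40.6% ≤ 43%
Reserves: 17,510 ÷ 1,260 = 13.9 months (meets 3-month minimum)
Not all requirements met → denied.

Denied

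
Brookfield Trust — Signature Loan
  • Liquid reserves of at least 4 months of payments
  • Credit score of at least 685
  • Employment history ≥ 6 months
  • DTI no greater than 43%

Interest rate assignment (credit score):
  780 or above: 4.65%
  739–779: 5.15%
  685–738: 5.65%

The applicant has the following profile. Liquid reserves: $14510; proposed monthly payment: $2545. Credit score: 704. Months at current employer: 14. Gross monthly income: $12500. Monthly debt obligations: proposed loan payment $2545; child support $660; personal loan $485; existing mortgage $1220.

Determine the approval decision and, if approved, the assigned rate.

Credit score 704 ≥ 685 (meets minimum)
Reserves = 14,510/2,545 = 5.7 months ≥ 4
Employment 14 ≥ 6 months
Total monthly debts = (2,545 + 660 + 485 + 1,220) = 4,910. DTI = 4,910/12,500 = 39.3% ≤ 43%
All requirements met. Score 704 falls in the 685–738 tier → 5.65%.

Approved at 5.65%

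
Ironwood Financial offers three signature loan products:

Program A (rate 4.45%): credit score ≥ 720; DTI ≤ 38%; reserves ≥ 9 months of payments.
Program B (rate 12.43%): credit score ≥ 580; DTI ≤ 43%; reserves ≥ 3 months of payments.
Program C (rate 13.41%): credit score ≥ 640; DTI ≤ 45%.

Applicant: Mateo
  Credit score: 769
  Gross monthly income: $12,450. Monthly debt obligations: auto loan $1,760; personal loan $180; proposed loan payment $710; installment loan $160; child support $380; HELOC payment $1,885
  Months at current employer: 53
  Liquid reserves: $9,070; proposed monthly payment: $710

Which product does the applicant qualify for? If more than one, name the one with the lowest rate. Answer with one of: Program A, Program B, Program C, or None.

Program B

Total debts = (1,760 + 180 + 710 + 160 + 380 + 1,885) = 5,075; DTI = 5,075/12,450 = 40.8%.
Reserves = 9,070/710 = 12.8 months.
Program A: score 769 ≥ 720; DTI 40.8% > 38%; reserves 12.8 ≥ 9 mo → does not qualify.
Program B: score 769 ≥ 580; DTI 40.8% ≤ 43%; reserves 12.8 ≥ 3 mo → qualifies.
Program C: score 769 ≥ 640; DTI 40.8% ≤ 45% → qualifies.
Qualifying: Program B, Program C. Lowest rate is 12.43% → Program B.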